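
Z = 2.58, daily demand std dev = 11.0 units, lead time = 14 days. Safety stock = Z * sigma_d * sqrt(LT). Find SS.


Formula: SS = z * sigma_d * sqrt(LT)
sqrt(LT) = sqrt(14) = 3.7417
SS = 2.58 * 11.0 * 3.7417
SS = 106.2 units

106.2 units


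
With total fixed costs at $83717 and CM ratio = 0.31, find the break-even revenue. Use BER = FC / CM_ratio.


Formula: BER = Fixed Costs / Contribution Margin Ratio
BER = $83717 / 0.31
BER = $270054.84 (to the nearest cent)

$270054.84


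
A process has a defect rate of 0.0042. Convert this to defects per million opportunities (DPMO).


DPMO = defect_rate * 1000000 = 0.0042 * 1000000

4200


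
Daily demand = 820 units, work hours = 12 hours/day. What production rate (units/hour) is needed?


Formula: Production Rate = Daily Demand / Available Hours
Rate = 820 units/day / 12 hours/day
Rate = 68.3 units/hour

68.3 units/hour


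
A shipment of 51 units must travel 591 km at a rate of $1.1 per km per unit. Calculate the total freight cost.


TC = dist * cost * units = 591 * 1.1 * 51 = $33155.10

$33155.10


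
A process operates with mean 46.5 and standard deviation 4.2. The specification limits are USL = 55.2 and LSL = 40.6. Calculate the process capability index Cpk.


Cpu = (55.2 - 46.5) / (3 * 4.2) = 0.69
Cpl = (46.5 - 40.6) / (3 * 4.2) = 0.47
Cpk = min(0.69, 0.47) = 0.47

0.47


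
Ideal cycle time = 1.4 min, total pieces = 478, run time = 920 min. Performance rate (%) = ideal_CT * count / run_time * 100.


Formula: Performance = (Ideal CT * Total Count) / Run Time * 100
Ideal output time = 1.4 * 478 = 669.2 min
Performance = 669.2 / 920 * 100 = 72.7%

72.7%


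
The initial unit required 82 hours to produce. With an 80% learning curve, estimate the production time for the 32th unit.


Formula: T_n = T_1 * (learning_rate)^(log2(n)) where learning_rate = rate/100
Doublings = log2(32) = 5
T_n = 82 * 0.8^5
T_n = 82 * 0.3277 = 26.9 hours

26.9 hours


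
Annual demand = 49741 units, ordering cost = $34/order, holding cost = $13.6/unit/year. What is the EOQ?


Formula: EOQ = sqrt(2 * D * S / H)
Numerator: 2 * 49741 * 34 = 3382388
2DS/H = 3382388 / 13.6 = 248705.0
EOQ = sqrt(248705.0) = 498.7 units

498.7 units


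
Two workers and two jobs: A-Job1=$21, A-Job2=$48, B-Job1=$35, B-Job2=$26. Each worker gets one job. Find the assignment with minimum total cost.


Option 1: A->1 + B->2 = $21 + $26 = $47
Option 2: A->2 + B->1 = $48 + $35 = $83
Min cost = min($47, $83) = $47

$47


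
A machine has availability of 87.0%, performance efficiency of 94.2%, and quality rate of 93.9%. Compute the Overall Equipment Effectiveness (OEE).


Formula: OEE = Availability * Performance * Quality / 10000
A * P = 87.0% * 94.2% / 100 = 81.95%
OEE = 81.95% * 93.9% / 100 = 77.0%

77.0%


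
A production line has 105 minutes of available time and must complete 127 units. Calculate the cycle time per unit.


Formula: CT = Available Time / Number of Units
CT = 105 min / 127 units
CT = 0.83 min/unit

0.83 min/unit


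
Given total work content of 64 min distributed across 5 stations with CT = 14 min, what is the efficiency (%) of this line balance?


Formula: Efficiency = Sum of Task Times / (N_stations * CT) * 100
Total station capacity = 5 stations * 14 min = 70 min
Efficiency = 64 / 70 * 100 = 91.4%

91.4%


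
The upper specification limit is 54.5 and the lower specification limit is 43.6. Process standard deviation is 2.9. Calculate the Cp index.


Cp = (54.5 - 43.6) / (6 * 2.9)

0.63


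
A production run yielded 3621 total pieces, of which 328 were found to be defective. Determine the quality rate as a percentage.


Formula: Quality Rate = Good Pieces / Total Pieces * 100
Good pieces = 3621 - 328 = 3293
QR = 3293 / 3621 * 100 = 90.9%

90.9%


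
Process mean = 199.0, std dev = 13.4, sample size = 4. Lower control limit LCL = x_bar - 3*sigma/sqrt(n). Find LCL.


LCL = 199.0 - 3 * 13.4 / sqrt(4)

178.9


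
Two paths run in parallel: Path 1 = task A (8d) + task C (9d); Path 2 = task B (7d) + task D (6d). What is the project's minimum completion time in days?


Path 1 = 8 + 9 = 17 days
Path 2 = 7 + 6 = 13 days
Duration = max(17, 13) = 17 days

17 days


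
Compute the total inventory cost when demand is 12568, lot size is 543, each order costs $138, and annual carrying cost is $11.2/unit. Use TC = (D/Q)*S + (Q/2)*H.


TC = 12568/543 * 138 + 543/2 * 11.2

$6234.88


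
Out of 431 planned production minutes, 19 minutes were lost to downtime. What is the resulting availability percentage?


Formula: Availability = (Planned Time - Downtime) / Planned Time * 100
Uptime = 431 - 19 = 412 min
Availability = 412 / 431 * 100 = 95.6%

95.6%


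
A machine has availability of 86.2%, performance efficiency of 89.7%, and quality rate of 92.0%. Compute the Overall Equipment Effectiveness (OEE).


Formula: OEE = Availability * Performance * Quality / 10000
A * P = 86.2% * 89.7% / 100 = 77.32%
OEE = 77.32% * 92.0% / 100 = 71.1%

71.1%


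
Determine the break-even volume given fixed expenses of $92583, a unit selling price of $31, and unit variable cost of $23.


Formula: BEQ = Fixed Costs / (Price - Variable Cost)
Contribution margin = $31 - $23 = $8/unit
BEQ = ceil($92583 / $8/unit) = ceil(11572.88) = 11573 units

11573 units


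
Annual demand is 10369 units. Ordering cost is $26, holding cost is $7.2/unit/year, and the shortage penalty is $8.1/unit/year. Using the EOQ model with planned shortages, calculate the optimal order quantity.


Formula: EOQ* = sqrt(2DS/H) * sqrt((H+P)/P)
Base EOQ = sqrt(2*10369*26/7.2) = 273.66 units
Correction = sqrt((7.2+8.1)/8.1) = 1.37437
EOQ* = 273.66 * 1.37437 = 376.1 units

376.1 units


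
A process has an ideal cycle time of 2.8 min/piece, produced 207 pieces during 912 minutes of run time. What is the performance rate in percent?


Formula: Performance = (Ideal CT * Total Count) / Run Time * 100
Ideal output time = 2.8 * 207 = 579.6 min
Performance = 579.6 / 912 * 100 = 63.6%

63.6%


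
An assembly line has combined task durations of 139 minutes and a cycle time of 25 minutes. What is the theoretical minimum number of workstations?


Formula: N_min = ceil(Sum of Task Times / Cycle Time)
N_min = ceil(139 min / 25 min) = ceil(5.56)
N_min = 6 stations

6


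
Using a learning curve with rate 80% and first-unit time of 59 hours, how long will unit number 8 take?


Formula: T_n = T_1 * (learning_rate)^(log2(n)) where learning_rate = rate/100
Doublings = log2(8) = 3
T_n = 59 * 0.8^3
T_n = 59 * 0.512 = 30.2 hours

30.2 hours


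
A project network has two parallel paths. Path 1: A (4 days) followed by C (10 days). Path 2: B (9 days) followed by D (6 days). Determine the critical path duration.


Path 1 = 4 + 10 = 14 days
Path 2 = 9 + 6 = 15 days
Duration = max(14, 15) = 15 days

15 days


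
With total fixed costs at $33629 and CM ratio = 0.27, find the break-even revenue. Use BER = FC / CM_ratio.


Formula: BER = Fixed Costs / Contribution Margin Ratio
BER = $33629 / 0.27
BER = $124551.85 (to the nearest cent)

$124551.85


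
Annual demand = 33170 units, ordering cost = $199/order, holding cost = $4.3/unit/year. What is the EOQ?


Formula: EOQ = sqrt(2 * D * S / H)
Numerator: 2 * 33170 * 199 = 13201660
2DS/H = 13201660 / 4.3 = 3070153.5
EOQ = sqrt(3070153.5) = 1752.2 units

1752.2 units


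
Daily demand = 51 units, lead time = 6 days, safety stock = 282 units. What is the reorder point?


Formula: ROP = (Daily Demand * Lead Time) + Safety Stock
Demand during lead time = 51 * 6 = 306 units
ROP = 306 + 282 = 588 units

588 units


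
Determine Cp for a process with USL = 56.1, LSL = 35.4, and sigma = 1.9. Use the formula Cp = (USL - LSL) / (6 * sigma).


Cp = (56.1 - 35.4) / (6 * 1.9)

1.82


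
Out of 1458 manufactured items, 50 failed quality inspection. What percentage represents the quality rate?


Formula: Quality Rate = Good Pieces / Total Pieces * 100
Good pieces = 1458 - 50 = 1408
QR = 1408 / 1458 * 100 = 96.6%

96.6%


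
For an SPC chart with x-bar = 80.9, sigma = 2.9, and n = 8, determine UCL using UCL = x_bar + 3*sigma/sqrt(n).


UCL = 80.9 + 3 * 2.9 / sqrt(8)

83.98


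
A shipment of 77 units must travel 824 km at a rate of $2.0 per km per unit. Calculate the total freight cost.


TC = dist * cost * units = 824 * 2.0 * 77 = $126896.00

$126896.00


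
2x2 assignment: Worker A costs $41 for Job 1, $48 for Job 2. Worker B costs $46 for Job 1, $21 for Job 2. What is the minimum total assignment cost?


Option 1: A->1 + B->2 = $41 + $21 = $62
Option 2: A->2 + B->1 = $48 + $46 = $94
Min cost = min($62, $94) = $62

$62


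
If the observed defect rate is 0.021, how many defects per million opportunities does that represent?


DPMO = defect_rate * 1000000 = 0.021 * 1000000

21000


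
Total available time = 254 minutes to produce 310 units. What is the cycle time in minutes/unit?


Formula: CT = Available Time / Number of Units
CT = 254 min / 310 units
CT = 0.82 min/unit

0.82 min/unit


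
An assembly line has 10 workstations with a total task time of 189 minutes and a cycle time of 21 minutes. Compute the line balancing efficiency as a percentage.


Formula: Efficiency = Sum of Task Times / (N_stations * CT) * 100
Total station capacity = 10 stations * 21 min = 210 min
Efficiency = 189 / 210 * 100 = 90.0%

90.0%


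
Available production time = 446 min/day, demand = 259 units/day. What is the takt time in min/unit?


Formula: Takt Time = Available Production Time / Customer Demand
Takt = 446 min/day / 259 units/day
Takt = 1.72 min/unit

1.72 min/unit


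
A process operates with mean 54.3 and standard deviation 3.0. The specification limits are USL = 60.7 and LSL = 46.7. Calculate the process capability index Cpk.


Cpu = (60.7 - 54.3) / (3 * 3.0) = 0.71
Cpl = (54.3 - 46.7) / (3 * 3.0) = 0.84
Cpk = min(0.71, 0.84) = 0.71

0.71


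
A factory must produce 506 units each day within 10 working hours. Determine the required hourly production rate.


Formula: Production Rate = Daily Demand / Available Hours
Rate = 506 units/day / 10 hours/day
Rate = 50.6 units/hour

50.6 units/hour


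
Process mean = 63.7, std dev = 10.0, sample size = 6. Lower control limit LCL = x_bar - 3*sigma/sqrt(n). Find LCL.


LCL = 63.7 - 3 * 10.0 / sqrt(6)

51.45


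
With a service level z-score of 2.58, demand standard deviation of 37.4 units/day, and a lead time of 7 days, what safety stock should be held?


Formula: SS = z * sigma_d * sqrt(LT)
sqrt(LT) = sqrt(7) = 2.6458
SS = 2.58 * 37.4 * 2.6458
SS = 255.3 units

255.3 units


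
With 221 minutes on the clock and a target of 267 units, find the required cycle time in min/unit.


Formula: CT = Available Time / Number of Units
CT = 221 min / 267 units
CT = 0.83 min/unit

0.83 min/unit


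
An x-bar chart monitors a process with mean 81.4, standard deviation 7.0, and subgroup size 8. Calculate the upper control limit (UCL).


UCL = 81.4 + 3 * 7.0 / sqrt(8)

88.82


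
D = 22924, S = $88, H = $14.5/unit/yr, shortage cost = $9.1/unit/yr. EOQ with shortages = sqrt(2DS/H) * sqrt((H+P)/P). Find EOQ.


Formula: EOQ* = sqrt(2DS/H) * sqrt((H+P)/P)
Base EOQ = sqrt(2*22924*88/14.5) = 527.49 units
Correction = sqrt((14.5+9.1)/9.1) = 1.61041
EOQ* = 527.49 * 1.61041 = 849.5 units

849.5 units


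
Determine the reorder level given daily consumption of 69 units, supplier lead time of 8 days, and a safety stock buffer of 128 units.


Formula: ROP = (Daily Demand * Lead Time) + Safety Stock
Demand during lead time = 69 * 8 = 552 units
ROP = 552 + 128 = 680 units

680 units


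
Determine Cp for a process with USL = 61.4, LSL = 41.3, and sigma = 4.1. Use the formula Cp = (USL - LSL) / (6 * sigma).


Cp = (61.4 - 41.3) / (6 * 4.1)

0.82


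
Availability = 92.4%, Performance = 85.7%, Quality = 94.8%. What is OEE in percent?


Formula: OEE = Availability * Performance * Quality / 10000
A * P = 92.4% * 85.7% / 100 = 79.19%
OEE = 79.19% * 94.8% / 100 = 75.1%

75.1%


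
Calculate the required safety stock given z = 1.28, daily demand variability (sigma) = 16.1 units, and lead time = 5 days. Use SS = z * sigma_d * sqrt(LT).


Formula: SS = z * sigma_d * sqrt(LT)
sqrt(LT) = sqrt(5) = 2.2361
SS = 1.28 * 16.1 * 2.2361
SS = 46.1 units

46.1 units


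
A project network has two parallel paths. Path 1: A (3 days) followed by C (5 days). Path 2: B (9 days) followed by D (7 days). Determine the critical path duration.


Path 1 = 3 + 5 = 8 days
Path 2 = 9 + 7 = 16 days
Duration = max(8, 16) = 16 days

16 days


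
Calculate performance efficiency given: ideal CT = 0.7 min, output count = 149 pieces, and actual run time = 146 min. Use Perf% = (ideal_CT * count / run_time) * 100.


Formula: Performance = (Ideal CT * Total Count) / Run Time * 100
Ideal output time = 0.7 * 149 = 104.3 min
Performance = 104.3 / 146 * 100 = 71.4%

71.4%


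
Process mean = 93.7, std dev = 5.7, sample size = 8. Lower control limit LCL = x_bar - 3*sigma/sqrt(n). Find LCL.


LCL = 93.7 - 3 * 5.7 / sqrt(8)

87.65


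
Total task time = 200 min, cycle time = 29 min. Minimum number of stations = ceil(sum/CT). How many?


Formula: N_min = ceil(Sum of Task Times / Cycle Time)
N_min = ceil(200 min / 29 min) = ceil(6.8966)
N_min = 7 stations

7


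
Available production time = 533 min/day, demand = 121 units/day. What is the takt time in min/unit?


Formula: Takt Time = Available Production Time / Customer Demand
Takt = 533 min/day / 121 units/day
Takt = 4.4 min/unit

4.4 min/unit


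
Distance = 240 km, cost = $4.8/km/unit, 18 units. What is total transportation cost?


TC = dist * cost * units = 240 * 4.8 * 18 = $20736.00

$20736.00


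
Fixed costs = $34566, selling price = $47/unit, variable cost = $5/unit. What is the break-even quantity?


Formula: BEQ = Fixed Costs / (Price - Variable Cost)
Contribution margin = $47 - $5 = $42/unit
BEQ = ceil($34566 / $42/unit) = ceil(823.0) = 823 units

823 units


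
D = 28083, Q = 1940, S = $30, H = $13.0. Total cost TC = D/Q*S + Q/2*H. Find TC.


TC = 28083/1940 * 30 + 1940/2 * 13.0

$13044.27


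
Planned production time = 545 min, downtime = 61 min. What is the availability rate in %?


Formula: Availability = (Planned Time - Downtime) / Planned Time * 100
Uptime = 545 - 61 = 484 min
Availability = 484 / 545 * 100 = 88.8%

88.8%


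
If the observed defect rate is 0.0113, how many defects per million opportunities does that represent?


DPMO = defect_rate * 1000000 = 0.0113 * 1000000

11300


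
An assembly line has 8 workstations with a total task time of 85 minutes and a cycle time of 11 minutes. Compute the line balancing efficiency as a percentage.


Formula: Efficiency = Sum of Task Times / (N_stations * CT) * 100
Total station capacity = 8 stations * 11 min = 88 min
Efficiency = 85 / 88 * 100 = 96.6%

96.6%


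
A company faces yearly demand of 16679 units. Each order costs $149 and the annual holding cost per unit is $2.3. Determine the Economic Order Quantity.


Formula: EOQ = sqrt(2 * D * S / H)
Numerator: 2 * 16679 * 149 = 4970342
2DS/H = 4970342 / 2.3 = 2161018.3
EOQ = sqrt(2161018.3) = 1470.0 units

1470.0 units


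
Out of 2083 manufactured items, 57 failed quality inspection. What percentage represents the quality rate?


Formula: Quality Rate = Good Pieces / Total Pieces * 100
Good pieces = 2083 - 57 = 2026
QR = 2026 / 2083 * 100 = 97.3%

97.3%


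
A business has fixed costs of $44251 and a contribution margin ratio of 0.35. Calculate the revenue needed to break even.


Formula: BER = Fixed Costs / Contribution Margin Ratio
BER = $44251 / 0.35
BER = $126431.43 (to the nearest cent)

$126431.43


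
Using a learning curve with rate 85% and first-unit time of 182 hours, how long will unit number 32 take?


Formula: T_n = T_1 * (learning_rate)^(log2(n)) where learning_rate = rate/100
Doublings = log2(32) = 5
T_n = 182 * 0.85^5
T_n = 182 * 0.4437 = 80.8 hours

80.8 hours


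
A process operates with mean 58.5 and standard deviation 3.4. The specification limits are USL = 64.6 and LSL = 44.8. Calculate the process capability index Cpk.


Cpu = (64.6 - 58.5) / (3 * 3.4) = 0.6
Cpl = (58.5 - 44.8) / (3 * 3.4) = 1.34
Cpk = min(0.6, 1.34) = 0.6

0.6


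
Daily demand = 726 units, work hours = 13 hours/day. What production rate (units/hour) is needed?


Formula: Production Rate = Daily Demand / Available Hours
Rate = 726 units/day / 13 hours/day
Rate = 55.8 units/hour

55.8 units/hour


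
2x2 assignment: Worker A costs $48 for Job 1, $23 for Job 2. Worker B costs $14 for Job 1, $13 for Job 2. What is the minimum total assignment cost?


Option 1: A->1 + B->2 = $48 + $13 = $61
Option 2: A->2 + B->1 = $23 + $14 = $37
Min cost = min($61, $37) = $37

$37


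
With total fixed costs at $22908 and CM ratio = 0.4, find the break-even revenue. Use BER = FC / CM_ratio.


Formula: BER = Fixed Costs / Contribution Margin Ratio
BER = $22908 / 0.4
BER = $57270.00 (to the nearest cent)

$57270.00


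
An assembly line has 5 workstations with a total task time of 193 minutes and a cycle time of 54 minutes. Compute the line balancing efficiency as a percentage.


Formula: Efficiency = Sum of Task Times / (N_stations * CT) * 100
Total station capacity = 5 stations * 54 min = 270 min
Efficiency = 193 / 270 * 100 = 71.5%

71.5%


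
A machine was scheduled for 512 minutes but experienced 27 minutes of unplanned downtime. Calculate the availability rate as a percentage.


Formula: Availability = (Planned Time - Downtime) / Planned Time * 100
Uptime = 512 - 27 = 485 min
Availability = 485 / 512 * 100 = 94.7%

94.7%


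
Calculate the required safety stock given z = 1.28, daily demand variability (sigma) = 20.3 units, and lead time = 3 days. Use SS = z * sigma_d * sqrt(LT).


Formula: SS = z * sigma_d * sqrt(LT)
sqrt(LT) = sqrt(3) = 1.7321
SS = 1.28 * 20.3 * 1.7321
SS = 45.0 units

45.0 units


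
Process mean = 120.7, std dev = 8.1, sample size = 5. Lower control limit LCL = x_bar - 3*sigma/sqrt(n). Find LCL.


LCL = 120.7 - 3 * 8.1 / sqrt(5)

109.83


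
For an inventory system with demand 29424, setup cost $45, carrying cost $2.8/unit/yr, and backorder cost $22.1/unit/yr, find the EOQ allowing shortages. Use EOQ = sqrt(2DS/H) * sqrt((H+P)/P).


Formula: EOQ* = sqrt(2DS/H) * sqrt((H+P)/P)
Base EOQ = sqrt(2*29424*45/2.8) = 972.51 units
Correction = sqrt((2.8+22.1)/22.1) = 1.06146
EOQ* = 972.51 * 1.06146 = 1032.3 units

1032.3 units


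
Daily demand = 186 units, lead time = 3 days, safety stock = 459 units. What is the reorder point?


Formula: ROP = (Daily Demand * Lead Time) + Safety Stock
Demand during lead time = 186 * 3 = 558 units
ROP = 558 + 459 = 1017 units

1017 units


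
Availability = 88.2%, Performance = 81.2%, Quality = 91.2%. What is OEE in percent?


Formula: OEE = Availability * Performance * Quality / 10000
A * P = 88.2% * 81.2% / 100 = 71.62%
OEE = 71.62% * 91.2% / 100 = 65.3%

65.3%


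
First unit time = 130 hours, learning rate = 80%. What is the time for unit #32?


Formula: T_n = T_1 * (learning_rate)^(log2(n)) where learning_rate = rate/100
Doublings = log2(32) = 5
T_n = 130 * 0.8^5
T_n = 130 * 0.3277 = 42.6 hours

42.6 hours


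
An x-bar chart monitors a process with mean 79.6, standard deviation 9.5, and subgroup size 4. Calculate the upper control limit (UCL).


UCL = 79.6 + 3 * 9.5 / sqrt(4)

93.85


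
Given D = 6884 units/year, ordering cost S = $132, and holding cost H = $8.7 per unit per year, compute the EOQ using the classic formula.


Formula: EOQ = sqrt(2 * D * S / H)
Numerator: 2 * 6884 * 132 = 1817376
2DS/H = 1817376 / 8.7 = 208893.8
EOQ = sqrt(208893.8) = 457.0 units

457.0 units


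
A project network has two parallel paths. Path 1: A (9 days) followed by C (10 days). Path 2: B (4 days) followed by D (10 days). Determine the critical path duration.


Path 1 = 9 + 10 = 19 days
Path 2 = 4 + 10 = 14 days
Duration = max(19, 14) = 19 days

19 days


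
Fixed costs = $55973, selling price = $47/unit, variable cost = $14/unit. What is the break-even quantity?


Formula: BEQ = Fixed Costs / (Price - Variable Cost)
Contribution margin = $47 - $14 = $33/unit
BEQ = ceil($55973 / $33/unit) = ceil(1696.15) = 1697 units

1697 units


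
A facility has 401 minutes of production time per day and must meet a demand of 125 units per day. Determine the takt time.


Formula: Takt Time = Available Production Time / Customer Demand
Takt = 401 min/day / 125 units/day
Takt = 3.21 min/unit

3.21 min/unit


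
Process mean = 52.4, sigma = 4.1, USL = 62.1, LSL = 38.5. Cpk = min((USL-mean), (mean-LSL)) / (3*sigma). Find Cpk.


Cpu = (62.1 - 52.4) / (3 * 4.1) = 0.79
Cpl = (52.4 - 38.5) / (3 * 4.1) = 1.13
Cpk = min(0.79, 1.13) = 0.79

0.79


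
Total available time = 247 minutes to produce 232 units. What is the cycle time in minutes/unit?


Formula: CT = Available Time / Number of Units
CT = 247 min / 232 units
CT = 1.06 min/unit

1.06 min/unit


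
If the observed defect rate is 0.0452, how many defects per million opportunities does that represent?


DPMO = defect_rate * 1000000 = 0.0452 * 1000000

45200


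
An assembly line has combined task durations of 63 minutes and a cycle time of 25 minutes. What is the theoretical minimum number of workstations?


Formula: N_min = ceil(Sum of Task Times / Cycle Time)
N_min = ceil(63 min / 25 min) = ceil(2.52)
N_min = 3 stations

3


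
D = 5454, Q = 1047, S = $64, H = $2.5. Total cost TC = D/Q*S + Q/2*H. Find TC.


TC = 5454/1047 * 64 + 1047/2 * 2.5

$1642.14


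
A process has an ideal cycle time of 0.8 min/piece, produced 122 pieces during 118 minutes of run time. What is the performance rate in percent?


Formula: Performance = (Ideal CT * Total Count) / Run Time * 100
Ideal output time = 0.8 * 122 = 97.6 min
Performance = 97.6 / 118 * 100 = 82.7%

82.7%


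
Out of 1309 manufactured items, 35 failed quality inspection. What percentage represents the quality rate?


Formula: Quality Rate = Good Pieces / Total Pieces * 100
Good pieces = 1309 - 35 = 1274
QR = 1274 / 1309 * 100 = 97.3%

97.3%


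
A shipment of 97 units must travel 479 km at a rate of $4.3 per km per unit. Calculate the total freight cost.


TC = dist * cost * units = 479 * 4.3 * 97 = $199790.90

$199790.90


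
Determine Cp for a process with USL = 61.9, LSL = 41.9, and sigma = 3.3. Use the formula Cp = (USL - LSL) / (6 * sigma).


Cp = (61.9 - 41.9) / (6 * 3.3)

1.01


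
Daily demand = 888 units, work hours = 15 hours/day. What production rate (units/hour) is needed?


Formula: Production Rate = Daily Demand / Available Hours
Rate = 888 units/day / 15 hours/day
Rate = 59.2 units/hour

59.2 units/hour


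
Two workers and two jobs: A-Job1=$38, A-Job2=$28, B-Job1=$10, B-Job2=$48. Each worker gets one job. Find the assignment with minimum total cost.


Option 1: A->1 + B->2 = $38 + $48 = $86
Option 2: A->2 + B->1 = $28 + $10 = $38
Min cost = min($86, $38) = $38

$38


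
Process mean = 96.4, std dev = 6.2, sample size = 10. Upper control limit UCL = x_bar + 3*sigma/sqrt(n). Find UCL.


UCL = 96.4 + 3 * 6.2 / sqrt(10)

102.28


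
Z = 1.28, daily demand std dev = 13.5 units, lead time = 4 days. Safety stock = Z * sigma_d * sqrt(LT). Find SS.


Formula: SS = z * sigma_d * sqrt(LT)
sqrt(LT) = sqrt(4) = 2.0
SS = 1.28 * 13.5 * 2.0
SS = 34.6 units

34.6 units


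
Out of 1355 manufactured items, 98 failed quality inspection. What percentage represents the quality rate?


Formula: Quality Rate = Good Pieces / Total Pieces * 100
Good pieces = 1355 - 98 = 1257
QR = 1257 / 1355 * 100 = 92.8%

92.8%


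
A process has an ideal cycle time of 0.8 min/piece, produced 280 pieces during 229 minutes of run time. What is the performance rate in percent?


Formula: Performance = (Ideal CT * Total Count) / Run Time * 100
Ideal output time = 0.8 * 280 = 224.0 min
Performance = 224.0 / 229 * 100 = 97.8%

97.8%


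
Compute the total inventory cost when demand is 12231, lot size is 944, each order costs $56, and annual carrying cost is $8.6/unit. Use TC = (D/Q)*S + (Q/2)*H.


TC = 12231/944 * 56 + 944/2 * 8.6

$4784.77


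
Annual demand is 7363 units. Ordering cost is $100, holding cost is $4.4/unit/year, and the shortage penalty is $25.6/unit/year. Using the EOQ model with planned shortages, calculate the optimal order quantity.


Formula: EOQ* = sqrt(2DS/H) * sqrt((H+P)/P)
Base EOQ = sqrt(2*7363*100/4.4) = 578.52 units
Correction = sqrt((4.4+25.6)/25.6) = 1.08253
EOQ* = 578.52 * 1.08253 = 626.3 units

626.3 units


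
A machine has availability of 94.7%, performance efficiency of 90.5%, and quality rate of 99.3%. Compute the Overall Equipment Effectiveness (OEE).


Formula: OEE = Availability * Performance * Quality / 10000
A * P = 94.7% * 90.5% / 100 = 85.7%
OEE = 85.7% * 99.3% / 100 = 85.1%

85.1%


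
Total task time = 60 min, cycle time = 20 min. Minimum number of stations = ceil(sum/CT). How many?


Formula: N_min = ceil(Sum of Task Times / Cycle Time)
N_min = ceil(60 min / 20 min) = ceil(3.0)
N_min = 3 stations

3


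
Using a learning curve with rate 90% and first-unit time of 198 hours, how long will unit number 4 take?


Formula: T_n = T_1 * (learning_rate)^(log2(n)) where learning_rate = rate/100
Doublings = log2(4) = 2
T_n = 198 * 0.9^2
T_n = 198 * 0.81 = 160.4 hours

160.4 hours


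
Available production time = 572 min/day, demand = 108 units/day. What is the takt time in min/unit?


Formula: Takt Time = Available Production Time / Customer Demand
Takt = 572 min/day / 108 units/day
Takt = 5.3 min/unit

5.3 min/unit


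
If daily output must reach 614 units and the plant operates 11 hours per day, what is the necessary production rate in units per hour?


Formula: Production Rate = Daily Demand / Available Hours
Rate = 614 units/day / 11 hours/day
Rate = 55.8 units/hour

55.8 units/hour


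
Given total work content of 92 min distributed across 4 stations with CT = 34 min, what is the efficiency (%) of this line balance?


Formula: Efficiency = Sum of Task Times / (N_stations * CT) * 100
Total station capacity = 4 stations * 34 min = 136 min
Efficiency = 92 / 136 * 100 = 67.6%

67.6%


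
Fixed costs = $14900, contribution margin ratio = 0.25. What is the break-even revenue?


Formula: BER = Fixed Costs / Contribution Margin Ratio
BER = $14900 / 0.25
BER = $59600.00 (to the nearest cent)

$59600.00


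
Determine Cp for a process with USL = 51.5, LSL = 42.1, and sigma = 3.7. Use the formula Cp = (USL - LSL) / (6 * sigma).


Cp = (51.5 - 42.1) / (6 * 3.7)

0.42


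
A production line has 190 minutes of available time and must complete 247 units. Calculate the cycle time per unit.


Formula: CT = Available Time / Number of Units
CT = 190 min / 247 units
CT = 0.77 min/unit

0.77 min/unit


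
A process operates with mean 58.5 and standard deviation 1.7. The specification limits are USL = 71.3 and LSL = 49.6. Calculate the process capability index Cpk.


Cpu = (71.3 - 58.5) / (3 * 1.7) = 2.51
Cpl = (58.5 - 49.6) / (3 * 1.7) = 1.75
Cpk = min(2.51, 1.75) = 1.75

1.75


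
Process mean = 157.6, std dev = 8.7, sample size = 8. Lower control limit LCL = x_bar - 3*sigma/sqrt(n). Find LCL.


LCL = 157.6 - 3 * 8.7 / sqrt(8)

148.37


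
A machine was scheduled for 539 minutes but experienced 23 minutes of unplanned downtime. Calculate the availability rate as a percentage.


Formula: Availability = (Planned Time - Downtime) / Planned Time * 100
Uptime = 539 - 23 = 516 min
Availability = 516 / 539 * 100 = 95.7%

95.7%


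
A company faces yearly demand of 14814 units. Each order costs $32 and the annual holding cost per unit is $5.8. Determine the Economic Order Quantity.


Formula: EOQ = sqrt(2 * D * S / H)
Numerator: 2 * 14814 * 32 = 948096
2DS/H = 948096 / 5.8 = 163464.8
EOQ = sqrt(163464.8) = 404.3 units

404.3 units


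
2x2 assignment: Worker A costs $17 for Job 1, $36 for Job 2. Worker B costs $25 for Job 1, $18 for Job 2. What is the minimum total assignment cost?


Option 1: A->1 + B->2 = $17 + $18 = $35
Option 2: A->2 + B->1 = $36 + $25 = $61
Min cost = min($35, $61) = $35

$35


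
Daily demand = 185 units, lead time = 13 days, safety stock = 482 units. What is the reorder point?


Formula: ROP = (Daily Demand * Lead Time) + Safety Stock
Demand during lead time = 185 * 13 = 2405 units
ROP = 2405 + 482 = 2887 units

2887 units


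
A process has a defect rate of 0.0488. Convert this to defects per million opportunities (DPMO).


DPMO = defect_rate * 1000000 = 0.0488 * 1000000

48800


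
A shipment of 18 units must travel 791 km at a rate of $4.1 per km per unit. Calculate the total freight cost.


TC = dist * cost * units = 791 * 4.1 * 18 = $58375.80

$58375.80


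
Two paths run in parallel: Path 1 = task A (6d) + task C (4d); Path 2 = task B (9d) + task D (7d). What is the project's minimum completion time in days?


Path 1 = 6 + 4 = 10 days
Path 2 = 9 + 7 = 16 days
Duration = max(10, 16) = 16 days

16 days


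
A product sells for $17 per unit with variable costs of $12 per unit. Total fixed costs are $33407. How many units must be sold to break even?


Formula: BEQ = Fixed Costs / (Price - Variable Cost)
Contribution margin = $17 - $12 = $5/unit
BEQ = ceil($33407 / $5/unit) = ceil(6681.4) = 6682 units

6682 units


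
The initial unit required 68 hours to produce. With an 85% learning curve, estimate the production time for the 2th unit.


Formula: T_n = T_1 * (learning_rate)^(log2(n)) where learning_rate = rate/100
Doublings = log2(2) = 1
T_n = 68 * 0.85^1
T_n = 68 * 0.85 = 57.8 hours

57.8 hours


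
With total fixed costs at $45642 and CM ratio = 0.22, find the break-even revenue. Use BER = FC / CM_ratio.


Formula: BER = Fixed Costs / Contribution Margin Ratio
BER = $45642 / 0.22
BER = $207463.64 (to the nearest cent)

$207463.64


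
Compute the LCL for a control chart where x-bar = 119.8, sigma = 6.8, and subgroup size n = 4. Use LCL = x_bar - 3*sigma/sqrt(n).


LCL = 119.8 - 3 * 6.8 / sqrt(4)

109.6


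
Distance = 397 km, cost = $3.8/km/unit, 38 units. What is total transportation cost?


TC = dist * cost * units = 397 * 3.8 * 38 = $57326.80

$57326.80


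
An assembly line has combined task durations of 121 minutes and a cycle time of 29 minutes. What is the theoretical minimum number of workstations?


Formula: N_min = ceil(Sum of Task Times / Cycle Time)
N_min = ceil(121 min / 29 min) = ceil(4.1724)
N_min = 5 stations

5


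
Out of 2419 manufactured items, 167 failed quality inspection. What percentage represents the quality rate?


Formula: Quality Rate = Good Pieces / Total Pieces * 100
Good pieces = 2419 - 167 = 2252
QR = 2252 / 2419 * 100 = 93.1%

93.1%


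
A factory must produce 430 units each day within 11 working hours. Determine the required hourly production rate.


Formula: Production Rate = Daily Demand / Available Hours
Rate = 430 units/day / 11 hours/day
Rate = 39.1 units/hour

39.1 units/hour


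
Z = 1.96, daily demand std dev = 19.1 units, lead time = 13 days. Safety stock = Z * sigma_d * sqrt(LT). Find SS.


Formula: SS = z * sigma_d * sqrt(LT)
sqrt(LT) = sqrt(13) = 3.6056
SS = 1.96 * 19.1 * 3.6056
SS = 135.0 units

135.0 units


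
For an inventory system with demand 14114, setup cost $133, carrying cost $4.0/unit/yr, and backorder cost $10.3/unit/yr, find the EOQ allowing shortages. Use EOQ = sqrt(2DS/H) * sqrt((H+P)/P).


Formula: EOQ* = sqrt(2DS/H) * sqrt((H+P)/P)
Base EOQ = sqrt(2*14114*133/4.0) = 968.8 units
Correction = sqrt((4.0+10.3)/10.3) = 1.17828
EOQ* = 968.8 * 1.17828 = 1141.5 units

1141.5 units


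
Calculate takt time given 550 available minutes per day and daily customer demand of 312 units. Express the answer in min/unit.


Formula: Takt Time = Available Production Time / Customer Demand
Takt = 550 min/day / 312 units/day
Takt = 1.76 min/unit

1.76 min/unit


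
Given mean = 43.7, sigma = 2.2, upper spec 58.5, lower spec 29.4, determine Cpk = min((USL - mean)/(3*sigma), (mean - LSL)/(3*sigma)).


Cpu = (58.5 - 43.7) / (3 * 2.2) = 2.24
Cpl = (43.7 - 29.4) / (3 * 2.2) = 2.17
Cpk = min(2.24, 2.17) = 2.17

2.17


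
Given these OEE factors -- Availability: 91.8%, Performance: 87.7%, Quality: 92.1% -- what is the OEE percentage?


Formula: OEE = Availability * Performance * Quality / 10000
A * P = 91.8% * 87.7% / 100 = 80.51%
OEE = 80.51% * 92.1% / 100 = 74.1%

74.1%


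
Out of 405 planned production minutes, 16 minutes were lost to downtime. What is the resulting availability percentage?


Formula: Availability = (Planned Time - Downtime) / Planned Time * 100
Uptime = 405 - 16 = 389 min
Availability = 389 / 405 * 100 = 96.0%

96.0%


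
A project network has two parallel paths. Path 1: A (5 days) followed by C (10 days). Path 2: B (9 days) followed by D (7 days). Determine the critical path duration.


Path 1 = 5 + 10 = 15 days
Path 2 = 9 + 7 = 16 days
Duration = max(15, 16) = 16 days

16 days


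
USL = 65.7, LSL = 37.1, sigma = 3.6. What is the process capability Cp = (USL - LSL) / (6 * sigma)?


Cp = (65.7 - 37.1) / (6 * 3.6)

1.32


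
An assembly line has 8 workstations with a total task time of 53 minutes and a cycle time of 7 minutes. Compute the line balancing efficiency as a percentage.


Formula: Efficiency = Sum of Task Times / (N_stations * CT) * 100
Total station capacity = 8 stations * 7 min = 56 min
Efficiency = 53 / 56 * 100 = 94.6%

94.6%


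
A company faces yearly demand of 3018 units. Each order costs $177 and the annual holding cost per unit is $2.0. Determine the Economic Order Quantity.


Formula: EOQ = sqrt(2 * D * S / H)
Numerator: 2 * 3018 * 177 = 1068372
2DS/H = 1068372 / 2.0 = 534186.0
EOQ = sqrt(534186.0) = 730.9 units

730.9 units


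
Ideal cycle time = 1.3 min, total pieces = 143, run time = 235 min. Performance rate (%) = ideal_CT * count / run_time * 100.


Formula: Performance = (Ideal CT * Total Count) / Run Time * 100
Ideal output time = 1.3 * 143 = 185.9 min
Performance = 185.9 / 235 * 100 = 79.1%

79.1%


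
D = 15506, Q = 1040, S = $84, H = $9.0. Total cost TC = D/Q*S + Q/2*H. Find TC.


TC = 15506/1040 * 84 + 1040/2 * 9.0

$5932.41


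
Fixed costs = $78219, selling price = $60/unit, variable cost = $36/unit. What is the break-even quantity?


Formula: BEQ = Fixed Costs / (Price - Variable Cost)
Contribution margin = $60 - $36 = $24/unit
BEQ = ceil($78219 / $24/unit) = ceil(3259.12) = 3260 units

3260 units


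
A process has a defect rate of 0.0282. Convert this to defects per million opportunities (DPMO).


DPMO = defect_rate * 1000000 = 0.0282 * 1000000

28200


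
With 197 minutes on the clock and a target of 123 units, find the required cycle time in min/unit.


Formula: CT = Available Time / Number of Units
CT = 197 min / 123 units
CT = 1.6 min/unit

1.6 min/unit


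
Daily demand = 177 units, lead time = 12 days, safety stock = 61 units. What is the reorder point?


Formula: ROP = (Daily Demand * Lead Time) + Safety Stock
Demand during lead time = 177 * 12 = 2124 units
ROP = 2124 + 61 = 2185 units

2185 units


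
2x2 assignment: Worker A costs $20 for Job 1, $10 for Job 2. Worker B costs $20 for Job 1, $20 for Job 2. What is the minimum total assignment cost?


Option 1: A->1 + B->2 = $20 + $20 = $40
Option 2: A->2 + B->1 = $10 + $20 = $30
Min cost = min($40, $30) = $30

$30


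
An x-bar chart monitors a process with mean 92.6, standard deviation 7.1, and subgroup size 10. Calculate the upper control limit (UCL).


UCL = 92.6 + 3 * 7.1 / sqrt(10)

99.34


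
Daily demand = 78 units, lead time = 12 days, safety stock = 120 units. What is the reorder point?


Formula: ROP = (Daily Demand * Lead Time) + Safety Stock
Demand during lead time = 78 * 12 = 936 units
ROP = 936 + 120 = 1056 units

1056 units


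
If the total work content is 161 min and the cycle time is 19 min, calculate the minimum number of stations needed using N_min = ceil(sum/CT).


Formula: N_min = ceil(Sum of Task Times / Cycle Time)
N_min = ceil(161 min / 19 min) = ceil(8.4737)
N_min = 9 stations

9


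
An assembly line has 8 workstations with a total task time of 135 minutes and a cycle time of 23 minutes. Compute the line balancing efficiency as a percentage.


Formula: Efficiency = Sum of Task Times / (N_stations * CT) * 100
Total station capacity = 8 stations * 23 min = 184 min
Efficiency = 135 / 184 * 100 = 73.4%

73.4%


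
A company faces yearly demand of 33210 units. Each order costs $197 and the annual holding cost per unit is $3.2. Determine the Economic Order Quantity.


Formula: EOQ = sqrt(2 * D * S / H)
Numerator: 2 * 33210 * 197 = 13084740
2DS/H = 13084740 / 3.2 = 4088981.3
EOQ = sqrt(4088981.3) = 2022.1 units

2022.1 units


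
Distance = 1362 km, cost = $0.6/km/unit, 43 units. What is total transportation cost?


TC = dist * cost * units = 1362 * 0.6 * 43 = $35139.60

$35139.60


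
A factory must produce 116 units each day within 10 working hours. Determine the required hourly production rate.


Formula: Production Rate = Daily Demand / Available Hours
Rate = 116 units/day / 10 hours/day
Rate = 11.6 units/hour

11.6 units/hour


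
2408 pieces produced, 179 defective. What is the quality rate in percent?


Formula: Quality Rate = Good Pieces / Total Pieces * 100
Good pieces = 2408 - 179 = 2229
QR = 2229 / 2408 * 100 = 92.6%

92.6%


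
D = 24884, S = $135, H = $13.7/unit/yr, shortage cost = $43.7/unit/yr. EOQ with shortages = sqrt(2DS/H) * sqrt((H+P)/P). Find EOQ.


Formula: EOQ* = sqrt(2DS/H) * sqrt((H+P)/P)
Base EOQ = sqrt(2*24884*135/13.7) = 700.3 units
Correction = sqrt((13.7+43.7)/43.7) = 1.14608
EOQ* = 700.3 * 1.14608 = 802.6 units

802.6 units


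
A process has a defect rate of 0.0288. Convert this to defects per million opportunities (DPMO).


DPMO = defect_rate * 1000000 = 0.0288 * 1000000

28800


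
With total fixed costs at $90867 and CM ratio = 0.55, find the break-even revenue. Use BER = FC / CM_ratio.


Formula: BER = Fixed Costs / Contribution Margin Ratio
BER = $90867 / 0.55
BER = $165212.73 (to the nearest cent)

$165212.73


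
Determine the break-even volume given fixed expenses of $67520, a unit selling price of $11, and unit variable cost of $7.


Formula: BEQ = Fixed Costs / (Price - Variable Cost)
Contribution margin = $11 - $7 = $4/unit
BEQ = ceil($67520 / $4/unit) = ceil(16880.0) = 16880 units

16880 units


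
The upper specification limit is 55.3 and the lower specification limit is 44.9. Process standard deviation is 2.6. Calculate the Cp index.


Cp = (55.3 - 44.9) / (6 * 2.6)

0.67


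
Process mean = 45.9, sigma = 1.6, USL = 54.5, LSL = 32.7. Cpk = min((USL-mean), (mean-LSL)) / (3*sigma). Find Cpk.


Cpu = (54.5 - 45.9) / (3 * 1.6) = 1.79
Cpl = (45.9 - 32.7) / (3 * 1.6) = 2.75
Cpk = min(1.79, 2.75) = 1.79

1.79


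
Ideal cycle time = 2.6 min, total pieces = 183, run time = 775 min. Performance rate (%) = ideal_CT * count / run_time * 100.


Formula: Performance = (Ideal CT * Total Count) / Run Time * 100
Ideal output time = 2.6 * 183 = 475.8 min
Performance = 475.8 / 775 * 100 = 61.4%

61.4%


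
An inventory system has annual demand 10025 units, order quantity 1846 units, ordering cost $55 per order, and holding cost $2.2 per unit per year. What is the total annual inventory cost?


TC = 10025/1846 * 55 + 1846/2 * 2.2

$2329.29


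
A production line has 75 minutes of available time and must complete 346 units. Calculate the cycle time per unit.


Formula: CT = Available Time / Number of Units
CT = 75 min / 346 units
CT = 0.22 min/unit

0.22 min/unit
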